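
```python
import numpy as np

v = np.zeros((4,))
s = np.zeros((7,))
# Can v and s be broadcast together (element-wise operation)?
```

No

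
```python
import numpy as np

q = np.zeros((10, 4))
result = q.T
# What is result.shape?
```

(4, 10)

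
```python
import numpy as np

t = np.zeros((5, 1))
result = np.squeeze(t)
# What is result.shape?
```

(5,)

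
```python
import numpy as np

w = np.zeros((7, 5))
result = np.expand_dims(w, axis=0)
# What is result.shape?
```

(1, 7, 5)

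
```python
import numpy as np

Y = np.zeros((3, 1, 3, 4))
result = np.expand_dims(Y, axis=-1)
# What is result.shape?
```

(3, 1, 3, 4, 1)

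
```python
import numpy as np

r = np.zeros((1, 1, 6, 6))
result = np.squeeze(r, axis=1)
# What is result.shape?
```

(1, 6, 6)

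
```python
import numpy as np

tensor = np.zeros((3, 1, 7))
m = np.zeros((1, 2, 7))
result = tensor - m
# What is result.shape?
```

(3, 2, 7)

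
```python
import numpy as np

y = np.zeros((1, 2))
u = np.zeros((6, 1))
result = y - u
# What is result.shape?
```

(6, 2)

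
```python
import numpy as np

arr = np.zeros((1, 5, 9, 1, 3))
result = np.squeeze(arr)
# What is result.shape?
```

(5, 9, 3)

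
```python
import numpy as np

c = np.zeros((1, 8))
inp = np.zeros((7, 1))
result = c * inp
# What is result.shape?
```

(7, 8)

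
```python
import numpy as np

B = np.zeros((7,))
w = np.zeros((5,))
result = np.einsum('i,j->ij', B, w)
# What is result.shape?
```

(7, 5)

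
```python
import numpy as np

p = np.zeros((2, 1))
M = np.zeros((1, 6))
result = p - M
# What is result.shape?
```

(2, 6)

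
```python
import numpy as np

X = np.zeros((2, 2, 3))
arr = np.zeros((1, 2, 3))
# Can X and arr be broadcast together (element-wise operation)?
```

Yes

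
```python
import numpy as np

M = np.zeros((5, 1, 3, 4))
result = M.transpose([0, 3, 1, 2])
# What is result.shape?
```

(5, 4, 1, 3)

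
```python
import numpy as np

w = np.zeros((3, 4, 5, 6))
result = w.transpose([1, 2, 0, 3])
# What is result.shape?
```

(4, 5, 3, 6)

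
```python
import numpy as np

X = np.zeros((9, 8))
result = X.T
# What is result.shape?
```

(8, 9)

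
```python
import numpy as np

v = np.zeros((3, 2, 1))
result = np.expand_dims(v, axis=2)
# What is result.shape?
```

(3, 2, 1, 1)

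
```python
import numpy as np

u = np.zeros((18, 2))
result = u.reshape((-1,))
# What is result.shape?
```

(36,)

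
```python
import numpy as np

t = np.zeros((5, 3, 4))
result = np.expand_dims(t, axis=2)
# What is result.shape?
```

(5, 3, 1, 4)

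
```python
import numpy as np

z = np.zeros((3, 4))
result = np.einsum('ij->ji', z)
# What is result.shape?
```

(4, 3)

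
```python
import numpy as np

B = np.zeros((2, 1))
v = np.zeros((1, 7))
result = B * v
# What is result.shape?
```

(2, 7)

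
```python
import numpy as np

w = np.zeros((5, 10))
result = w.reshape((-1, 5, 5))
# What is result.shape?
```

(2, 5, 5)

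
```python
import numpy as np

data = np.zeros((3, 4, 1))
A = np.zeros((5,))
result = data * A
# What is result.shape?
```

(3, 4, 5)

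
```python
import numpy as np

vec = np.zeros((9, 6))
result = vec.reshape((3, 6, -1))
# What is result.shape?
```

(3, 6, 3)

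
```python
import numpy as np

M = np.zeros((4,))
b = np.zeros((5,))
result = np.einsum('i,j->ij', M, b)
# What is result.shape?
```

(4, 5)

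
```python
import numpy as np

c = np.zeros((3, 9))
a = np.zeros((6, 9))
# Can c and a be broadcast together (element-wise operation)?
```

No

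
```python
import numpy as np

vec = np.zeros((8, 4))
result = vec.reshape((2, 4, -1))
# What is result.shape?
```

(2, 4, 4)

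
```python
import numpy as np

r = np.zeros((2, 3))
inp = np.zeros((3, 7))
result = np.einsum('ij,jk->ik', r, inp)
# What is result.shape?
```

(2, 7)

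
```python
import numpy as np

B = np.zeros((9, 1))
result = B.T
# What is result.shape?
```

(1, 9)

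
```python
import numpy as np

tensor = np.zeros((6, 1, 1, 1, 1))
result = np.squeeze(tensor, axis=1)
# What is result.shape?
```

(6, 1, 1, 1)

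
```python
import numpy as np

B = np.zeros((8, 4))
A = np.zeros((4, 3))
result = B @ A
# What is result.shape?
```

(8, 3)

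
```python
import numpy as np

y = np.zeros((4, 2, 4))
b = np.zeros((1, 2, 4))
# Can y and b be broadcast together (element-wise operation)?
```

Yes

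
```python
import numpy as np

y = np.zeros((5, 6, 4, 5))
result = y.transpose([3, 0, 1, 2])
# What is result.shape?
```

(5, 5, 6, 4)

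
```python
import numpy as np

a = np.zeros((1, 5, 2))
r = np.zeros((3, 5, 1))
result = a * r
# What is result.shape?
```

(3, 5, 2)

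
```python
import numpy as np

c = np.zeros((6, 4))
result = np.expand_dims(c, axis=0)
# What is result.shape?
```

(1, 6, 4)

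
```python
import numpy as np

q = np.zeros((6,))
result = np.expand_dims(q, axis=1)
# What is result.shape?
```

(6, 1)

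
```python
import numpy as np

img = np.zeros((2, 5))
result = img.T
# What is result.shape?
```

(5, 2)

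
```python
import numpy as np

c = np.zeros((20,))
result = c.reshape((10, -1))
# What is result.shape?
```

(10, 2)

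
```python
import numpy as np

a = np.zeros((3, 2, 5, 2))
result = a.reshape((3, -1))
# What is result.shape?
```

(3, 20)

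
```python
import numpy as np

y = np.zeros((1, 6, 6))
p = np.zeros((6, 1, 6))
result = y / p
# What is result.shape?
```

(6, 6, 6)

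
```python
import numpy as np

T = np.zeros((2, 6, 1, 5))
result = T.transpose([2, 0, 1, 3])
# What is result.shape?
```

(1, 2, 6, 5)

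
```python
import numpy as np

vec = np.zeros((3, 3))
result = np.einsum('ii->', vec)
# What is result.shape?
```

()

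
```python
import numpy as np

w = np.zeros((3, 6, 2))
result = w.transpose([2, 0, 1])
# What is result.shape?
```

(2, 3, 6)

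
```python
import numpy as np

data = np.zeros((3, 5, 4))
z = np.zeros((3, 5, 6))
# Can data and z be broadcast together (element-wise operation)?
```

No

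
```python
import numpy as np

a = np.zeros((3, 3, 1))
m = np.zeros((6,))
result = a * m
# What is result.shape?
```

(3, 3, 6)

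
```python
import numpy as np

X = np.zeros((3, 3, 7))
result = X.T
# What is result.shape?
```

(7, 3, 3)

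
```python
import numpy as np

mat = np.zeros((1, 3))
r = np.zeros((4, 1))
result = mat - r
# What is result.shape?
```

(4, 3)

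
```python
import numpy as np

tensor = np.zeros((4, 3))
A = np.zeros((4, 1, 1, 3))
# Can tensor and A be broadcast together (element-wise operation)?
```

Yes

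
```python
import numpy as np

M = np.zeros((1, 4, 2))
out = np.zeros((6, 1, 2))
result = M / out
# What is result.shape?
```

(6, 4, 2)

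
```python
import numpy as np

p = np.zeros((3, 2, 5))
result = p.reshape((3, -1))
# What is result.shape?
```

(3, 10)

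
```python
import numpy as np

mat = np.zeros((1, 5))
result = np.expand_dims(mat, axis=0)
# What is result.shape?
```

(1, 1, 5)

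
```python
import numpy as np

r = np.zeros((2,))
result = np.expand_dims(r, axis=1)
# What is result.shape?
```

(2, 1)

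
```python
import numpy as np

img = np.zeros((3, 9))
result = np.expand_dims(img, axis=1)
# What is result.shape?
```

(3, 1, 9)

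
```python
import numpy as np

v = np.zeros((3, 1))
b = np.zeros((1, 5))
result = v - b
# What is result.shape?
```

(3, 5)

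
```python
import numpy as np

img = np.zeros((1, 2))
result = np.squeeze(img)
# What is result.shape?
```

(2,)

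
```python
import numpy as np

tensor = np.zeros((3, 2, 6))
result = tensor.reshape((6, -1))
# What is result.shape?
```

(6, 6)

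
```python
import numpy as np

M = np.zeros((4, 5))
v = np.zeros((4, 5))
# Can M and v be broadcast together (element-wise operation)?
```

Yes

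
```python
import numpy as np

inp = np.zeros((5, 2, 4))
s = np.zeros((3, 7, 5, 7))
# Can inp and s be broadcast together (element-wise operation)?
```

No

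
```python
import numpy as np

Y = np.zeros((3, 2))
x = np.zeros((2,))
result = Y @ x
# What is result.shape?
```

(3,)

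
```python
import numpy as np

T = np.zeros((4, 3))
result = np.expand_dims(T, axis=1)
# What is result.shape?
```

(4, 1, 3)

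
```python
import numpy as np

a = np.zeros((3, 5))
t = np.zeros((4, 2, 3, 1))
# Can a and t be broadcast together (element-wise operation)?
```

Yes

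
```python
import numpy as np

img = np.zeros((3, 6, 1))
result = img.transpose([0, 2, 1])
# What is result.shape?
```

(3, 1, 6)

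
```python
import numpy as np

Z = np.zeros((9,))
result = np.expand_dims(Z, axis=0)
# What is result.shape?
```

(1, 9)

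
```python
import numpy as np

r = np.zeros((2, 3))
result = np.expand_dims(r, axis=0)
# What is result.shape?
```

(1, 2, 3)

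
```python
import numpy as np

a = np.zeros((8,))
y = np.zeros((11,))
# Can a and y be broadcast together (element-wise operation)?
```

No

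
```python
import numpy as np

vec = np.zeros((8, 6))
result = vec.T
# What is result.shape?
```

(6, 8)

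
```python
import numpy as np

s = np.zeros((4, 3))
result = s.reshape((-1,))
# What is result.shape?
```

(12,)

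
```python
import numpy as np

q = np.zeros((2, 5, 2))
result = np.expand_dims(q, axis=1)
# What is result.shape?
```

(2, 1, 5, 2)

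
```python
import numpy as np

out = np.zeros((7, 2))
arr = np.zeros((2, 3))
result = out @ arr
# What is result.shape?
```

(7, 3)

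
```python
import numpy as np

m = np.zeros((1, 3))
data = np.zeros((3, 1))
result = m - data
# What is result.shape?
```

(3, 3)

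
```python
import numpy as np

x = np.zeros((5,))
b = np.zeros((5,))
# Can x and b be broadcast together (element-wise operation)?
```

Yes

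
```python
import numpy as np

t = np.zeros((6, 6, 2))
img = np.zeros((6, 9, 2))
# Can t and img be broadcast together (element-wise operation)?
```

No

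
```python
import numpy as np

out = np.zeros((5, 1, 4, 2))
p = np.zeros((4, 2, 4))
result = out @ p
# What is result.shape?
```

(5, 4, 4, 4)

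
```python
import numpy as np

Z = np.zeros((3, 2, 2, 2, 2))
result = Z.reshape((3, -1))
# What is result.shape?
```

(3, 16)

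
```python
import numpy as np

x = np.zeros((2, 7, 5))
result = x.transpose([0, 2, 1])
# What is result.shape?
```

(2, 5, 7)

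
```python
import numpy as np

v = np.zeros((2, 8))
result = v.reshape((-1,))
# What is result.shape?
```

(16,)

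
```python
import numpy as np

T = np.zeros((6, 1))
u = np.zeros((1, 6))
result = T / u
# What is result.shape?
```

(6, 6)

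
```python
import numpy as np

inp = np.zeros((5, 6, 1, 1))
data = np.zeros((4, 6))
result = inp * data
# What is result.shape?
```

(5, 6, 4, 6)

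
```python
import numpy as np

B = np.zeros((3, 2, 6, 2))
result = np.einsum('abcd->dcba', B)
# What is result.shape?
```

(2, 6, 2, 3)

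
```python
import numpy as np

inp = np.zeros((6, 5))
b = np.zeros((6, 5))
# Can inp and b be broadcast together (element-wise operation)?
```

Yes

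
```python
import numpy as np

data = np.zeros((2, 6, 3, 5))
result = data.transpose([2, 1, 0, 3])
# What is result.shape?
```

(3, 6, 2, 5)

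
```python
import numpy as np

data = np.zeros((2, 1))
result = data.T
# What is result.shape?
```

(1, 2)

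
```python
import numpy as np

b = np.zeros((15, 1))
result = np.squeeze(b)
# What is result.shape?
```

(15,)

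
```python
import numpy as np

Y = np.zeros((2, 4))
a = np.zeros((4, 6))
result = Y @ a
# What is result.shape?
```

(2, 6)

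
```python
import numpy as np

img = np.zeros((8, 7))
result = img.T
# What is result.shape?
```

(7, 8)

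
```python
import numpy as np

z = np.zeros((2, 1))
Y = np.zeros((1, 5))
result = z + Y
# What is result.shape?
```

(2, 5)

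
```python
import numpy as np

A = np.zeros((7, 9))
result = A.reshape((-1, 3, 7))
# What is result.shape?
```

(3, 3, 7)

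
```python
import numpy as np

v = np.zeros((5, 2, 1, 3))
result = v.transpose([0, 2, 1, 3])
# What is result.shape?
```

(5, 1, 2, 3)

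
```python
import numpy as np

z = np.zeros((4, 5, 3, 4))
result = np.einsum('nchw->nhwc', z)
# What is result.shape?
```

(4, 3, 4, 5)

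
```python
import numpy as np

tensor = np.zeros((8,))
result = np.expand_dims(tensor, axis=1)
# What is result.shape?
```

(8, 1)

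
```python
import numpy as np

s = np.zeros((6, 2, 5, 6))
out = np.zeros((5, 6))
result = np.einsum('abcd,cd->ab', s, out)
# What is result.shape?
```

(6, 2)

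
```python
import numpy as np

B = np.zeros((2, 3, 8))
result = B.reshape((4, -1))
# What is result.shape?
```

(4, 12)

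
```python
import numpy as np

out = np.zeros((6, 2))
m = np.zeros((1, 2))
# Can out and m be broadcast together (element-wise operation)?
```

Yes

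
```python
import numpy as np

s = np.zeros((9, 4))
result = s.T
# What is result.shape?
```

(4, 9)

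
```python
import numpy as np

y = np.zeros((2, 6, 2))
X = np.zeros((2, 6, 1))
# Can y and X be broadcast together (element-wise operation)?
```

Yes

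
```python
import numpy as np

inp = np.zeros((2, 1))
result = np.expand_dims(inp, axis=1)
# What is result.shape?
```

(2, 1, 1)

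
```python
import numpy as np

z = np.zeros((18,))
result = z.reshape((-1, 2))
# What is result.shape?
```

(9, 2)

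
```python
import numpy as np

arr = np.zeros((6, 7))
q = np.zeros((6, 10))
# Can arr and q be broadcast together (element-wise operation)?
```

No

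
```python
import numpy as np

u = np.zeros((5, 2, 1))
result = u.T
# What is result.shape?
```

(1, 2, 5)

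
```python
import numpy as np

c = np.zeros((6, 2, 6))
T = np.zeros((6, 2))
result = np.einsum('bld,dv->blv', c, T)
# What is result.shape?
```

(6, 2, 2)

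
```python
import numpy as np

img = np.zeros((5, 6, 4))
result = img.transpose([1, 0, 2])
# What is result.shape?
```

(6, 5, 4)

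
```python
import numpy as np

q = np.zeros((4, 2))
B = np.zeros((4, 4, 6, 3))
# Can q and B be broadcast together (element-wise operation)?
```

No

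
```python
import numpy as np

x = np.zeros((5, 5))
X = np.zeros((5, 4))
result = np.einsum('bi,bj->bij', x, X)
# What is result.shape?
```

(5, 5, 4)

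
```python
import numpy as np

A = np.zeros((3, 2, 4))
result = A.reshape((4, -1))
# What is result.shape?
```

(4, 6)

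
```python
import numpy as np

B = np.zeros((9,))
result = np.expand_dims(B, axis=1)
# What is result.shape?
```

(9, 1)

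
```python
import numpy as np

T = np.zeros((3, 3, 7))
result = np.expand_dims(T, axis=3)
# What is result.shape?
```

(3, 3, 7, 1)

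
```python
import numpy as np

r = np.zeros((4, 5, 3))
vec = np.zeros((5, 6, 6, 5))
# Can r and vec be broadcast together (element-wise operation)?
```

No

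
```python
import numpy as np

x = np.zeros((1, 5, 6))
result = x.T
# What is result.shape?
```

(6, 5, 1)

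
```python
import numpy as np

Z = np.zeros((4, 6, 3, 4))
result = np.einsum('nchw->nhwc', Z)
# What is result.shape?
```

(4, 3, 4, 6)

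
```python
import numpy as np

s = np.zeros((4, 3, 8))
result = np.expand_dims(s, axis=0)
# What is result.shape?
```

(1, 4, 3, 8)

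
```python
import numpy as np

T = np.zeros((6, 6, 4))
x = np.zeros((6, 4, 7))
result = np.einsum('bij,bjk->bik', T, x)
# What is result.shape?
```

(6, 6, 7)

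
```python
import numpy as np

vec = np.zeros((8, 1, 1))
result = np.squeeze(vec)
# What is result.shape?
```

(8,)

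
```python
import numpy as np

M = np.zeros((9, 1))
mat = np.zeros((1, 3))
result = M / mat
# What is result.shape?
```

(9, 3)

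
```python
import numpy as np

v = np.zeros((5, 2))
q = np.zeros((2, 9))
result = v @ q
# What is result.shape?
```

(5, 9)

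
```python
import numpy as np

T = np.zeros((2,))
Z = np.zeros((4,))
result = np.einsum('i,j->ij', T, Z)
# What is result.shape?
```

(2, 4)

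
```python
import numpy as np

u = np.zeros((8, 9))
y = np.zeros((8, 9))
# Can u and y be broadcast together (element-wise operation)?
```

Yes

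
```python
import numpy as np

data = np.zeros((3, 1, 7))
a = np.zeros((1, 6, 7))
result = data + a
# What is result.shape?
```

(3, 6, 7)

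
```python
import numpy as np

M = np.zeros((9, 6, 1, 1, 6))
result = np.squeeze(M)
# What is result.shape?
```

(9, 6, 6)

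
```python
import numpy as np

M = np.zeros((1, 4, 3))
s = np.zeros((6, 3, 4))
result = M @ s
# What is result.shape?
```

(6, 4, 4)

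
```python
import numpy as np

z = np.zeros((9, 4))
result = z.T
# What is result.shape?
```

(4, 9)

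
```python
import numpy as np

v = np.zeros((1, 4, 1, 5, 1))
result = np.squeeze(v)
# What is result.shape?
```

(4, 5)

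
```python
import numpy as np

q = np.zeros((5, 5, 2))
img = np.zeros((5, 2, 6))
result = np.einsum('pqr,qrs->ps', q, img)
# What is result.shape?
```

(5, 6)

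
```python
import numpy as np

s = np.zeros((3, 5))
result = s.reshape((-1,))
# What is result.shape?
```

(15,)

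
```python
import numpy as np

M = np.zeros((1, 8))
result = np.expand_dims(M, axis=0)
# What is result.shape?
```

(1, 1, 8)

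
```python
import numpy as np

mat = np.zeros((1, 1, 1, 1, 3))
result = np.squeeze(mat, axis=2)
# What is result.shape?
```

(1, 1, 1, 3)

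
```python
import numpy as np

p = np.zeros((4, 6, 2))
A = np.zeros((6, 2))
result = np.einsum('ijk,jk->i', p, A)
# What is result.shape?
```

(4,)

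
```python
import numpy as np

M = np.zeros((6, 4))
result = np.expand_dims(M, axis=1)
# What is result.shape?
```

(6, 1, 4)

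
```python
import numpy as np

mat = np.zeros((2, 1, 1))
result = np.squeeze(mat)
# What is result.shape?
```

(2,)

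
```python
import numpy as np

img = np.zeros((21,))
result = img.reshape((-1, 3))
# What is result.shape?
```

(7, 3)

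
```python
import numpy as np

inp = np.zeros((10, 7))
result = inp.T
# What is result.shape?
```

(7, 10)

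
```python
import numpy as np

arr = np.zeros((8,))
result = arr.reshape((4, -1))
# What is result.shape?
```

(4, 2)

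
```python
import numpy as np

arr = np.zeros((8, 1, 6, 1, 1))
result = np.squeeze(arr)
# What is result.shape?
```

(8, 6)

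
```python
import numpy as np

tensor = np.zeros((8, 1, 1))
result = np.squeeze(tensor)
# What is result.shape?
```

(8,)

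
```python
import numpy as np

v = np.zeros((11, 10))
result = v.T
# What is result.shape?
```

(10, 11)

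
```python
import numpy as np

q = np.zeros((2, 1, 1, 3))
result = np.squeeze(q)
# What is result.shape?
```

(2, 3)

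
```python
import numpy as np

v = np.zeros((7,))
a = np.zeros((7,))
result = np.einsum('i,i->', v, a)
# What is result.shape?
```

()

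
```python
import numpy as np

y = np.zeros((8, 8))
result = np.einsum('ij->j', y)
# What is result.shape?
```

(8,)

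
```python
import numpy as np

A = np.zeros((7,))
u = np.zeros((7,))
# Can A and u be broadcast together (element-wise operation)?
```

Yes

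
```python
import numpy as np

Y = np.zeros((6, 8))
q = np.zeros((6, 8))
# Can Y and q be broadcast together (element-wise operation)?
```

Yes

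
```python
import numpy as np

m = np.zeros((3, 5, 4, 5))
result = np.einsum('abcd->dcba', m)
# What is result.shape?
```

(5, 4, 5, 3)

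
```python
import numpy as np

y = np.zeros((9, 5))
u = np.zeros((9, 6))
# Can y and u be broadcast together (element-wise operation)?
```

No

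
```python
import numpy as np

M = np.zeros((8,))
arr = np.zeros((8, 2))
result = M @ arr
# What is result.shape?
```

(2,)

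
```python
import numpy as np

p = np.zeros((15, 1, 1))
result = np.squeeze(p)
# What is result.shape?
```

(15,)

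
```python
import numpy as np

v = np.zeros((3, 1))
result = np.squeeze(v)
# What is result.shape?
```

(3,)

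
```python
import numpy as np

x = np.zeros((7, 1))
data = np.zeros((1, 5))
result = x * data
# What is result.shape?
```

(7, 5)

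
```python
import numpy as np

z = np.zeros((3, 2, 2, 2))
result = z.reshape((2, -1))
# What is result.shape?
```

(2, 12)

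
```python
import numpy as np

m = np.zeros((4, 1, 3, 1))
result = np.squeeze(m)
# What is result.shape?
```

(4, 3)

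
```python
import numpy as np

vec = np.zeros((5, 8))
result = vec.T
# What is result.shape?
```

(8, 5)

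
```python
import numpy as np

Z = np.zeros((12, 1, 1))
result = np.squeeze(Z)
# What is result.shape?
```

(12,)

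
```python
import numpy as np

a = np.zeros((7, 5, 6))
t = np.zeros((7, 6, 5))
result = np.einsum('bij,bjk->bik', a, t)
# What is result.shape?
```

(7, 5, 5)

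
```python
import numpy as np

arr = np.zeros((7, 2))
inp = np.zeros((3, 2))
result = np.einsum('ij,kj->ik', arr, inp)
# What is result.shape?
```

(7, 3)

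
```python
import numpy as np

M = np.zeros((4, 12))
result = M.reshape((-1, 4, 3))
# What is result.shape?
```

(4, 4, 3)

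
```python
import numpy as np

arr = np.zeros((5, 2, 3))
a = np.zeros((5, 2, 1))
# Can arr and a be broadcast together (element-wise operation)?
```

Yes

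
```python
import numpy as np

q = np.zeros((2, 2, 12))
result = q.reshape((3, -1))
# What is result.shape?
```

(3, 16)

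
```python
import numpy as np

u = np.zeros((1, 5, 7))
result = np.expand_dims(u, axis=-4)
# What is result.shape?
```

(1, 1, 5, 7)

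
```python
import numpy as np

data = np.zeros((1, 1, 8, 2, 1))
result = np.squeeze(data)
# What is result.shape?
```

(8, 2)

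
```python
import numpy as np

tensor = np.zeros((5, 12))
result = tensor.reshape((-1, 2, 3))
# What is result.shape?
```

(10, 2, 3)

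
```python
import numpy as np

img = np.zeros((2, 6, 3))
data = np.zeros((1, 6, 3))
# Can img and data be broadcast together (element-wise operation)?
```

Yes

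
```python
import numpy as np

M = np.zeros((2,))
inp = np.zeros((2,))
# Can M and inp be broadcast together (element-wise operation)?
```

Yes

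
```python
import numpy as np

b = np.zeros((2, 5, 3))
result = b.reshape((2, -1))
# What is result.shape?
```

(2, 15)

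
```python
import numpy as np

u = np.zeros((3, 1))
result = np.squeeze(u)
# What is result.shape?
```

(3,)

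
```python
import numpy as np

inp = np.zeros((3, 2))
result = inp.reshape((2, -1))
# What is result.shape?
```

(2, 3)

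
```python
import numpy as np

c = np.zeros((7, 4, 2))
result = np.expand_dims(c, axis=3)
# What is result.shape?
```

(7, 4, 2, 1)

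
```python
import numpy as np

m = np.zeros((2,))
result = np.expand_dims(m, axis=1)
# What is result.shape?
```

(2, 1)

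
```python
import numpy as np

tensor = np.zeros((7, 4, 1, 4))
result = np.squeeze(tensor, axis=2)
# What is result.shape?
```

(7, 4, 4)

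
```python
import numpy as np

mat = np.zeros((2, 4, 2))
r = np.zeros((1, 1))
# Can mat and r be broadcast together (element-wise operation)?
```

Yes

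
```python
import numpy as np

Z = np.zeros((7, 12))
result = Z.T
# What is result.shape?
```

(12, 7)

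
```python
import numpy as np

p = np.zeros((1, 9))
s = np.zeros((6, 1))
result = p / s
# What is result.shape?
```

(6, 9)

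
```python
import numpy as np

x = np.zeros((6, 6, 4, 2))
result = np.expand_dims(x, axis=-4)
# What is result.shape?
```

(6, 1, 6, 4, 2)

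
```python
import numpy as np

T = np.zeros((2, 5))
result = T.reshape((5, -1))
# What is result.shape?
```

(5, 2)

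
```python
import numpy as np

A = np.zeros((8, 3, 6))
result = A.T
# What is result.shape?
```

(6, 3, 8)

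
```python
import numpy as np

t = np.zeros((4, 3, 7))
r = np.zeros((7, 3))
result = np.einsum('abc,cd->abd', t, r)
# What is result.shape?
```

(4, 3, 3)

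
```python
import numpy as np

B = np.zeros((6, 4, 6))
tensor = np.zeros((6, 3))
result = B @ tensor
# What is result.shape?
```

(6, 4, 3)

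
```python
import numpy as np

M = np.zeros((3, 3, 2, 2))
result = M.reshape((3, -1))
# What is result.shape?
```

(3, 12)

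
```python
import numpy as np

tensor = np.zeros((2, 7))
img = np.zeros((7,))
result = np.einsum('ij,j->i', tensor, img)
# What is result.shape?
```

(2,)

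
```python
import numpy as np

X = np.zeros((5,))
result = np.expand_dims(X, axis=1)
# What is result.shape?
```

(5, 1)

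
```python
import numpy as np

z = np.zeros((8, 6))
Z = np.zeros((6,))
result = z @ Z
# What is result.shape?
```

(8,)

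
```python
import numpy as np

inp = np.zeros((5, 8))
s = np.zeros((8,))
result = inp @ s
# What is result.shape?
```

(5,)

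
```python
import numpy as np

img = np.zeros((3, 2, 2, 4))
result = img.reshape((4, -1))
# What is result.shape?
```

(4, 12)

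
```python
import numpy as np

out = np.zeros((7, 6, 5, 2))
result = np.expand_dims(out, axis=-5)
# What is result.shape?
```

(1, 7, 6, 5, 2)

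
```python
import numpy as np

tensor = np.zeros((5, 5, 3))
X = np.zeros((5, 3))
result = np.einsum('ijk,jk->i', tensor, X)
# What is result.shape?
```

(5,)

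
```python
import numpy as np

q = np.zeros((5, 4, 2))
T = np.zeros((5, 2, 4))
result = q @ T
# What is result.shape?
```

(5, 4, 4)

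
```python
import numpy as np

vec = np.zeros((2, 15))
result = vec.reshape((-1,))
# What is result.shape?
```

(30,)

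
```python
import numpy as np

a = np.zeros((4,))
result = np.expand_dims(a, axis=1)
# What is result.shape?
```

(4, 1)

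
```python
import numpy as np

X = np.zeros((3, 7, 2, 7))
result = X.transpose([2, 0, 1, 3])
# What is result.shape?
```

(2, 3, 7, 7)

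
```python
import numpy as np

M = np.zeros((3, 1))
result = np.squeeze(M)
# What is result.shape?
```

(3,)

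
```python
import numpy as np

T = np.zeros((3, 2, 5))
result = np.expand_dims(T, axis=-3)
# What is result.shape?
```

(3, 1, 2, 5)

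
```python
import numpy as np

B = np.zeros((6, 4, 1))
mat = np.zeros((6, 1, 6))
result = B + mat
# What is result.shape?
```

(6, 4, 6)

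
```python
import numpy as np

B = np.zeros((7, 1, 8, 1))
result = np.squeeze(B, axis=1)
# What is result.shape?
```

(7, 8, 1)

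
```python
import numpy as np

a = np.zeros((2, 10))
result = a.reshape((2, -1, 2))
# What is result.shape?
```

(2, 5, 2)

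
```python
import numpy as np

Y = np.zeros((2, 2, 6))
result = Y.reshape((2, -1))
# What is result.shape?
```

(2, 12)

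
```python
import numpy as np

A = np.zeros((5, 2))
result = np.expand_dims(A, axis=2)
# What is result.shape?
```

(5, 2, 1)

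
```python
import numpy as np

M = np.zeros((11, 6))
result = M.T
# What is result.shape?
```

(6, 11)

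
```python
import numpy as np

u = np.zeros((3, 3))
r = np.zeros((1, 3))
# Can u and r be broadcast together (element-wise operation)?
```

Yes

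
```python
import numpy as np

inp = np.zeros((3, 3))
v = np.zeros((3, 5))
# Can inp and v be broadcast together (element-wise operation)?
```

No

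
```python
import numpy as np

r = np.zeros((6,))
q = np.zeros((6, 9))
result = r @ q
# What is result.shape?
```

(9,)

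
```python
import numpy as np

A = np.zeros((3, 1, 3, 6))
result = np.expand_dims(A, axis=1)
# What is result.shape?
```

(3, 1, 1, 3, 6)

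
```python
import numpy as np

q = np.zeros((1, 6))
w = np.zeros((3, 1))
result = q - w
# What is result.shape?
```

(3, 6)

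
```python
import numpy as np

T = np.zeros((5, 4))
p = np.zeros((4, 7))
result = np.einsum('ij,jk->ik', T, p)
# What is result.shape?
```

(5, 7)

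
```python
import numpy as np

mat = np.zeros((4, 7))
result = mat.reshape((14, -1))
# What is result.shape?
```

(14, 2)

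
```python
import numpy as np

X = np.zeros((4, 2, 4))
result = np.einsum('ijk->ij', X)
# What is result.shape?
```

(4, 2)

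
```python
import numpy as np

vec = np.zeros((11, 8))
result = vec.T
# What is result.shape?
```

(8, 11)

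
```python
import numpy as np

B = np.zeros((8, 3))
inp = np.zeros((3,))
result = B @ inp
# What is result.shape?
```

(8,)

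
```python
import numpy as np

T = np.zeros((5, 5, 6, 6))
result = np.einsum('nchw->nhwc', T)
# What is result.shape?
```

(5, 6, 6, 5)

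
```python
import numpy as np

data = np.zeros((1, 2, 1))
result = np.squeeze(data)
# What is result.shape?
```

(2,)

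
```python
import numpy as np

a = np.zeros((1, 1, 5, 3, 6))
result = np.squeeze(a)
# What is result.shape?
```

(5, 3, 6)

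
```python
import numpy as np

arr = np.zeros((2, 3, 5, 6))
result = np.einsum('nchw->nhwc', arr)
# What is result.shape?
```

(2, 5, 6, 3)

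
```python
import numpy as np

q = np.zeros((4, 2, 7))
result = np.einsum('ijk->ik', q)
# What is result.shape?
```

(4, 7)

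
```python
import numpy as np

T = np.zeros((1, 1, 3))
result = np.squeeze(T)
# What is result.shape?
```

(3,)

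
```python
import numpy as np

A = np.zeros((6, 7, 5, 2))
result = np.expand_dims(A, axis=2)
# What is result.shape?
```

(6, 7, 1, 5, 2)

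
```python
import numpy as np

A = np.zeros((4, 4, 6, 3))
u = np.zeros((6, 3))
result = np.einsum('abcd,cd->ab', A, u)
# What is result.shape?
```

(4, 4)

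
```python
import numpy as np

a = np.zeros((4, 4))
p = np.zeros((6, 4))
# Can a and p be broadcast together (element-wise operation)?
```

No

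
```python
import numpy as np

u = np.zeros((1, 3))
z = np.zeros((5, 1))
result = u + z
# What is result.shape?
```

(5, 3)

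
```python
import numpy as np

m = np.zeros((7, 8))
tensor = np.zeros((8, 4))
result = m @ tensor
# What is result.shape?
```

(7, 4)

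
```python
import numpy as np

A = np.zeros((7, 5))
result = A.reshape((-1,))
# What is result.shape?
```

(35,)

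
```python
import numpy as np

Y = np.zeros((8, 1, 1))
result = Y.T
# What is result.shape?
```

(1, 1, 8)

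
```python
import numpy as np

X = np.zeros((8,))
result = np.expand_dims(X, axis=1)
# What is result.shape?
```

(8, 1)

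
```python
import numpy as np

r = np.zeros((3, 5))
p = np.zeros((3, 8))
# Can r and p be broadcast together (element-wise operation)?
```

No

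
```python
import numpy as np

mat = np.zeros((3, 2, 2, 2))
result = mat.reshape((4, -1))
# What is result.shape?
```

(4, 6)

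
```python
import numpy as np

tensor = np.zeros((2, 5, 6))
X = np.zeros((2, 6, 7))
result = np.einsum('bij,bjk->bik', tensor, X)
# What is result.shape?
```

(2, 5, 7)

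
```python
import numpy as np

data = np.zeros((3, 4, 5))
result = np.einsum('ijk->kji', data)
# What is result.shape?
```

(5, 4, 3)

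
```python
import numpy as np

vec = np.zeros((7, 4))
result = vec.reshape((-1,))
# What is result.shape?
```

(28,)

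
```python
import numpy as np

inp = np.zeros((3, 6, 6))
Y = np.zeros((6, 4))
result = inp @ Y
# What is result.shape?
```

(3, 6, 4)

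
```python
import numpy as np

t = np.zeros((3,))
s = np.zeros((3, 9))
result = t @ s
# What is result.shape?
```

(9,)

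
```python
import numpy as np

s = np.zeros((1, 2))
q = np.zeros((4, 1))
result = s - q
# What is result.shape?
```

(4, 2)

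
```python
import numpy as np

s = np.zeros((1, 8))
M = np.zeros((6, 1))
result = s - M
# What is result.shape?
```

(6, 8)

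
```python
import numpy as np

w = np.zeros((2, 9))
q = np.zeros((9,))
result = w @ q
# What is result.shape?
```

(2,)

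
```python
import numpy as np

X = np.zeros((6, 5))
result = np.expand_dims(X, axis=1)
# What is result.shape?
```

(6, 1, 5)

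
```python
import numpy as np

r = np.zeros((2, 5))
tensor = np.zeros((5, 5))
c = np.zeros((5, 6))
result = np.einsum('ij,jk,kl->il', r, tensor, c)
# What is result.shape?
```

(2, 6)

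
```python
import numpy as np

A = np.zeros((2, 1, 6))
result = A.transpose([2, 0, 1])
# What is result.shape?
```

(6, 2, 1)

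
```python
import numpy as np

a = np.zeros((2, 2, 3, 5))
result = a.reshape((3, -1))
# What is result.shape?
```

(3, 20)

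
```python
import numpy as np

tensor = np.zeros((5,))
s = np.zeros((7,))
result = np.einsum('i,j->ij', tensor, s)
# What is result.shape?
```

(5, 7)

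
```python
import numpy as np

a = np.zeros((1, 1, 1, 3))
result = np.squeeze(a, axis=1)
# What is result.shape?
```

(1, 1, 3)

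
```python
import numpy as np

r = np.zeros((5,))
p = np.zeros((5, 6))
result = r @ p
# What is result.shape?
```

(6,)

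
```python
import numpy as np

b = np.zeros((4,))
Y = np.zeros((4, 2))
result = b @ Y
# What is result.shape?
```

(2,)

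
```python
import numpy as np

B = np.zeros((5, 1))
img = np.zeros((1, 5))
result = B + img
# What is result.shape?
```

(5, 5)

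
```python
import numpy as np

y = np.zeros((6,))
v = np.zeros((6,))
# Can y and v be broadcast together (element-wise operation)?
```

Yes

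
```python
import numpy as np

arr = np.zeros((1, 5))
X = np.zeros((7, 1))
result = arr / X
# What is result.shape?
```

(7, 5)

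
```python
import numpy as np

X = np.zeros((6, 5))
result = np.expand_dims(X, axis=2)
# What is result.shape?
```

(6, 5, 1)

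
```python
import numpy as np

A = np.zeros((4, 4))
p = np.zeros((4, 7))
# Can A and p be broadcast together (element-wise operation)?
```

No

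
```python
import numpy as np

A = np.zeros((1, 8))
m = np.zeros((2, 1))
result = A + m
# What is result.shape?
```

(2, 8)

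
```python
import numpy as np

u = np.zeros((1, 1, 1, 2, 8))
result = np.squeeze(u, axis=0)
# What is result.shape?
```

(1, 1, 2, 8)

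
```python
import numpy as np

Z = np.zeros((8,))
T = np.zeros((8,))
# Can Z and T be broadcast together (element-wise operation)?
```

Yes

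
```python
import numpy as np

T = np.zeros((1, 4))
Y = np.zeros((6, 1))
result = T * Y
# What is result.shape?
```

(6, 4)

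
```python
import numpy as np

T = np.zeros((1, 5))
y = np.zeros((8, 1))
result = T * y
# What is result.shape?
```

(8, 5)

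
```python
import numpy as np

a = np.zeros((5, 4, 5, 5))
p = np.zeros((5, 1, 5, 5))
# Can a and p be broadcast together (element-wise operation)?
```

Yes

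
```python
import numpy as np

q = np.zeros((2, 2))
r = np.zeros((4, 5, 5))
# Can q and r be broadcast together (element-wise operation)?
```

No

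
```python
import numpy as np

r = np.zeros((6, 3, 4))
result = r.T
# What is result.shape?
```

(4, 3, 6)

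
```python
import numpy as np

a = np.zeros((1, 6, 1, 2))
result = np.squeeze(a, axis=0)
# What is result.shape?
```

(6, 1, 2)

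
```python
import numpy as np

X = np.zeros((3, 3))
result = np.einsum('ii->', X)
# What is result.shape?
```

()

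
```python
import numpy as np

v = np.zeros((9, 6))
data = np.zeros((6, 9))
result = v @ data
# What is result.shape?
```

(9, 9)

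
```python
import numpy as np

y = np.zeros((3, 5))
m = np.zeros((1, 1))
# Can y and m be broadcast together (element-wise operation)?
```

Yes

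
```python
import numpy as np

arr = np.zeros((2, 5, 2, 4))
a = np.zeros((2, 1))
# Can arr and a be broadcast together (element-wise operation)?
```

Yes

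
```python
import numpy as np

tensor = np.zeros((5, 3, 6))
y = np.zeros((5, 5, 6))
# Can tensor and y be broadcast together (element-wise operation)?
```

No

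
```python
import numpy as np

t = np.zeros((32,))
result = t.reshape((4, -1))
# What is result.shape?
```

(4, 8)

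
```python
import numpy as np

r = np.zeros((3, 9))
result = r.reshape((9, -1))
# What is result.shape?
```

(9, 3)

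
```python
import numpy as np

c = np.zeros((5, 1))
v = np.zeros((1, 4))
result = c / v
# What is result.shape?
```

(5, 4)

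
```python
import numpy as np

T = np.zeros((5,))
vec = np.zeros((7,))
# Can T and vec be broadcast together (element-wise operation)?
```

No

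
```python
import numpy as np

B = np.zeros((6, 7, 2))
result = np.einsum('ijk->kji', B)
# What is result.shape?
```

(2, 7, 6)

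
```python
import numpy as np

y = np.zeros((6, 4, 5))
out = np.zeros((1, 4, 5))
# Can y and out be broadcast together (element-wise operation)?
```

Yes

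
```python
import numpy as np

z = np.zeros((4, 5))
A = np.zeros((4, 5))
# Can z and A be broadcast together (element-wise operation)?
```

Yes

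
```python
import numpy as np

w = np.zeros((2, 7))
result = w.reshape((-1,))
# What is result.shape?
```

(14,)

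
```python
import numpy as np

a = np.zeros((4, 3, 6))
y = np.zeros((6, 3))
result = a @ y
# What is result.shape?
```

(4, 3, 3)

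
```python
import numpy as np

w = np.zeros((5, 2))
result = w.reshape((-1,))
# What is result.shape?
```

(10,)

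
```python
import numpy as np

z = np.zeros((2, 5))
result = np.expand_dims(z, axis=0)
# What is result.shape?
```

(1, 2, 5)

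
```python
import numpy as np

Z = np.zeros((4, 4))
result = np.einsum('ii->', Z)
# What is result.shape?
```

()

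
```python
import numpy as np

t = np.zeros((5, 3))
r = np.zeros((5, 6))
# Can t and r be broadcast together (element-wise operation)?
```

No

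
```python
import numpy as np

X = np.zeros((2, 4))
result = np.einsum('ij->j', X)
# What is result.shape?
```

(4,)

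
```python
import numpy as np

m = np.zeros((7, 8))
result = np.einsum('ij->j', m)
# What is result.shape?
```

(8,)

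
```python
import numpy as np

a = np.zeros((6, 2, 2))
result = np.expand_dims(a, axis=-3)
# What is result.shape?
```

(6, 1, 2, 2)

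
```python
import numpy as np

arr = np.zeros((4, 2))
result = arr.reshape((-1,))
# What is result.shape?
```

(8,)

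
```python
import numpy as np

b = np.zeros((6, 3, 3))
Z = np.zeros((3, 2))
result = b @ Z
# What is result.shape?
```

(6, 3, 2)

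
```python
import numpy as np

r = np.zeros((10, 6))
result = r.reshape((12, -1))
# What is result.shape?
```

(12, 5)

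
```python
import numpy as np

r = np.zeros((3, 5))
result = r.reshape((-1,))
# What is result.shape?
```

(15,)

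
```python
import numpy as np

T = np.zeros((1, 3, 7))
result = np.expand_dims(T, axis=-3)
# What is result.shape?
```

(1, 1, 3, 7)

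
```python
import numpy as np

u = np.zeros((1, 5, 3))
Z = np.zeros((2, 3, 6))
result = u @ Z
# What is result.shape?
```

(2, 5, 6)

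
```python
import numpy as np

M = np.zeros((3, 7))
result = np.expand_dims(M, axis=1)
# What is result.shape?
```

(3, 1, 7)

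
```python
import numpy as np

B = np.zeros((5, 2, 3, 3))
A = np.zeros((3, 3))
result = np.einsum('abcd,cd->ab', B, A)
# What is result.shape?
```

(5, 2)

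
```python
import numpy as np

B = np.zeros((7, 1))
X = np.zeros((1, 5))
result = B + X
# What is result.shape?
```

(7, 5)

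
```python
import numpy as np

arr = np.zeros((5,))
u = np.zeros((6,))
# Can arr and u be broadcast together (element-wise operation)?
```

No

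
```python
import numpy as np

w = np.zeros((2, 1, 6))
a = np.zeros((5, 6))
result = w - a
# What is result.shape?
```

(2, 5, 6)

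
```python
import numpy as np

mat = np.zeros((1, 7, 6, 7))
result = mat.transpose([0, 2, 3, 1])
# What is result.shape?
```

(1, 6, 7, 7)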